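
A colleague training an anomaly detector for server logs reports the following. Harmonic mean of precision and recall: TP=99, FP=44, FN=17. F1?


Precision = 99/143 = 0.6923
Recall = 99/116 = 0.8534
F1 = 2·P·R/(P+R) = 2·TP/(2·TP+FP+FN) = 198/(198+44+17) = 198/259 = 0.7645

0.7645


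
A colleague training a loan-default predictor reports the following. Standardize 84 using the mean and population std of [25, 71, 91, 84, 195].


μ = 93.2, σ = 55.8512
z = (84 - 93.2)/55.8512 = -0.1647

-0.1647


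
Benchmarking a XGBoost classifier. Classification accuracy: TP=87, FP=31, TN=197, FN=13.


Accuracy = (TP+TN)/(TP+TN+FP+FN)
= (87+197)/(328)
= 284/328 = 86.59%

86.59%


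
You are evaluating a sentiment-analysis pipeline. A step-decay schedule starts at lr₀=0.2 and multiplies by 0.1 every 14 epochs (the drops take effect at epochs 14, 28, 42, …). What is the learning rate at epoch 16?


n_drops = ⌊16/14⌋ = 1
lr = 0.2·0.1^1 = 0.2·0.1 = 0.02

0.02


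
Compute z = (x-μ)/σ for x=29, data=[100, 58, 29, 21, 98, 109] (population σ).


μ = 69.1667, σ = 35.1825
z = (29 - 69.1667)/35.1825 = -1.1417

-1.1417


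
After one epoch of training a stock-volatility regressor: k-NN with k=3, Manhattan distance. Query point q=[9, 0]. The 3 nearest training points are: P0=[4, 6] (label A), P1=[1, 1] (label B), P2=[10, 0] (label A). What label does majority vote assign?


d(q,P0) = 11  (label A)
d(q,P1) = 9  (label B)
d(q,P2) = 1  (label A)
Votes: A=2, B=1
Majority → A

A


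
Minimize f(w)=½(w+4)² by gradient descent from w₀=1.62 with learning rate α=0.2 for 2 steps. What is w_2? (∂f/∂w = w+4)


step 1: grad = 1.62+4 = 5.62; w = 1.62 - 0.2·(5.62) = 0.496
step 2: grad = 0.496+4 = 4.496; w = 0.496 - 0.2·(4.496) = -0.4032

-0.4032


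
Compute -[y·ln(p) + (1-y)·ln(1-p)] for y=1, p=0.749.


BCE = -[y·ln(p) + (1-y)·ln(1-p)]
= -1·ln(0.749) - 0
= -ln(0.749) = 0.289

0.289


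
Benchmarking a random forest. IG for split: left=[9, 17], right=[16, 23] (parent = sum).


Parent = [25, 40], H_parent = 0.9612
H_left = 0.9306 (n=26), H_right = 0.9766 (n=39)
H_children = (26/65)·0.9306 + (39/65)·0.9766 = 0.9582
IG = 0.9612 - 0.9582 = 0.003

0.003


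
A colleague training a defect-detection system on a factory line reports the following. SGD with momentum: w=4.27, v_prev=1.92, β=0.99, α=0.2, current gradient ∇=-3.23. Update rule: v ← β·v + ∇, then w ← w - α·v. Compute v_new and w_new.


v_new = 0.99·1.92 - 3.23 = 1.9008 - 3.23 = -1.3292
w_new = 4.27 - 0.2·-1.3292 = 4.27 + 0.26584 = 4.53584

v_new=-1.3292, w_new=4.53584


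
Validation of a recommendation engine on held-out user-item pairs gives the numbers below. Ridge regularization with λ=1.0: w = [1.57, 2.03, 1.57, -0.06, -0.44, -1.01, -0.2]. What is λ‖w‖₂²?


‖w‖₂² = (1.57)² + (2.03)² + (1.57)² + (-0.06)² + (-0.44)² + (-1.01)² + (-0.2)²
     = 2.4649 + 4.1209 + 2.4649 + 0.0036 + 0.1936 + 1.0201 + 0.04
     = 10.308
λ·‖w‖₂² = 1.0·10.308 = 10.308

10.308


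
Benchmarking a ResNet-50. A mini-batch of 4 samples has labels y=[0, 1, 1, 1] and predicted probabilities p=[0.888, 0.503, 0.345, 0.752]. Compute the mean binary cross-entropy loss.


L[0] = -ln(1-0.888) = -ln(0.112) = 2.1893
L[1] = -ln(0.503) = 0.6872
L[2] = -ln(0.345) = 1.0642
L[3] = -ln(0.752) = 0.285
mean = (2.1893 + 0.6872 + 1.0642 + 0.285)/4 = 1.0564

1.0564


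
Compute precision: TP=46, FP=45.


Precision = TP/(TP+FP)
= 46/(46+45)
= 46/91 = 50.55%

50.55%


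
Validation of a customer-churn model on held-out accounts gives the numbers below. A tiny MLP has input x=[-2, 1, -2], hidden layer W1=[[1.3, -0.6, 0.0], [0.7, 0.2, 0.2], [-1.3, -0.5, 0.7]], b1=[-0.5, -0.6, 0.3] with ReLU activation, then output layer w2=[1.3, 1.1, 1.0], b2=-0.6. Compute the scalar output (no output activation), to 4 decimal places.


z1[0] = (1.3)·(-2) + (-0.6)·(1) + (0.0)·(-2) - 0.5 = -3.7
z1[1] = (0.7)·(-2) + (0.2)·(1) + (0.2)·(-2) - 0.6 = -2.2
z1[2] = (-1.3)·(-2) + (-0.5)·(1) + (0.7)·(-2) + 0.3 = 1.0
h = ReLU(z1) = [0.0, 0.0, 1.0]
output = (1.3)·(0.0) + (1.1)·(0.0) + (1.0)·(1.0) - 0.6 = 0.4

0.4


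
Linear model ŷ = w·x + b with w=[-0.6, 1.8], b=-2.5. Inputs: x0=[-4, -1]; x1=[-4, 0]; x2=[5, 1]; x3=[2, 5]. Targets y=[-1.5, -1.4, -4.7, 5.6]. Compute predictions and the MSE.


ŷ0 = (-0.6)·(-4) + (1.8)·(-1) - 2.5 = -1.9
ŷ1 = (-0.6)·(-4) + (1.8)·(0) - 2.5 = -0.1
ŷ2 = (-0.6)·(5) + (1.8)·(1) - 2.5 = -3.7
ŷ3 = (-0.6)·(2) + (1.8)·(5) - 2.5 = 5.3
errors² = [0.16, 1.69, 1.0, 0.09]
MSE = 2.9400/4 = 0.735

0.735


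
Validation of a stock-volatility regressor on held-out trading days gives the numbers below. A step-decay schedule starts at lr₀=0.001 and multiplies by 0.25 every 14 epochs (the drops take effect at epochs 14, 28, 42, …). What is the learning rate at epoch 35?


n_drops = ⌊35/14⌋ = 2
lr = 0.001·0.25^2 = 0.001·0.0625 = 0.0000625

0.0000625


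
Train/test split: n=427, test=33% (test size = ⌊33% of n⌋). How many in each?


Test = ⌊427·33/100⌋ = 140
Train = 427 - 140 = 287

Train: 287, Test: 140


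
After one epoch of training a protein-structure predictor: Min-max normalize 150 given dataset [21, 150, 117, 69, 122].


min=21, max=150
(150-21)/(150-21) = 129/129 = 1.0

1.0


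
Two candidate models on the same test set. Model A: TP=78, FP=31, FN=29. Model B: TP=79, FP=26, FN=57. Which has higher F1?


Model A: P=78/109=0.7156, R=78/107=0.729, F1=2PR/(P+R)=2TP/(2TP+FP+FN)=156/216=0.7222
Model B: P=79/105=0.7524, R=79/136=0.5809, F1=2PR/(P+R)=2TP/(2TP+FP+FN)=158/241=0.6556
0.7222 > 0.6556 → Model A

Model A


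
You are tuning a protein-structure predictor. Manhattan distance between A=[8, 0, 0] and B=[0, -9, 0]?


d = |8-0| + |0+ 9| + |0-0|
  = 8 + 9 + 0
  = 17

17


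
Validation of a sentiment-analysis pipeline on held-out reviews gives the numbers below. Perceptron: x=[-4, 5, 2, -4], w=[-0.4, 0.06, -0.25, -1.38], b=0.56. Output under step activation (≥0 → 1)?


z = (-4)·(-0.4) + (5)·(0.06) + (2)·(-0.25) + (-4)·(-1.38) + 0.56
  = 7.48
step(z) = 1 (z≥0)

1


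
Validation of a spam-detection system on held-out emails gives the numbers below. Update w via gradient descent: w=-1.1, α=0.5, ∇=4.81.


w_new = w - α·∇
= -1.1 - 0.5·4.81
= -1.1 - 2.405
= -3.505

-3.505


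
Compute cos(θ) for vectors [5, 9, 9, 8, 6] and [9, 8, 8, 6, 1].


A·B = 5·9 + 9·8 + 9·8 + 8·6 + 6·1 = 243
‖A‖ = √287 = 16.9411, ‖B‖ = √246 = 15.6844
cos = 243/(√287·√246) = 243/√70602 = 0.9145

0.9145


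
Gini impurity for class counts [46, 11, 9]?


Probabilities: [46/66, 11/66, 9/66] ≈ [0.697, 0.1667, 0.1364]
Σpᵢ² = (2116 + 121 + 81)/66² = 2318/4356
Gini = 1 - Σpᵢ² = 1 - 2318/4356 = 0.4679

0.4679


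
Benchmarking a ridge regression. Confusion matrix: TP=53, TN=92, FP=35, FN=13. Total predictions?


Total = TP + TN + FP + FN
= 53 + 92 + 35 + 13
= 193
(Predicted positive: 88, predicted negative: 105)

193


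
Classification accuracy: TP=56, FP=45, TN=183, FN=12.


Accuracy = (TP+TN)/(TP+TN+FP+FN)
= (56+183)/(296)
= 239/296 = 80.74%

80.74%


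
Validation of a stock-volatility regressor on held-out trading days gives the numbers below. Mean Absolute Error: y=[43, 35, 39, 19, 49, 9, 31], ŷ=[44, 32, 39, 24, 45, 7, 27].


Absolute errors: |43-44|=1, |35-32|=3, |39-39|=0, |19-24|=5, |49-45|=4, |9-7|=2, |31-27|=4
Sum = 19
MAE = 19/7 = 19/7

19/7


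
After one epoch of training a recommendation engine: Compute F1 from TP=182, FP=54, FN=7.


Precision = 182/236 = 0.7712
Recall = 182/189 = 0.963
F1 = 2·P·R/(P+R) = 2·TP/(2·TP+FP+FN) = 364/(364+54+7) = 364/425 = 0.8565

0.8565


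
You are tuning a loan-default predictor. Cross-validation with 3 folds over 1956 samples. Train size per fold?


Fold size = 1956/3 = 652
Training per fold = 1956 - 652 = 1304

1304


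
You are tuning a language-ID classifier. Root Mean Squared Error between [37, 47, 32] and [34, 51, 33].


MSE = 26/3 = 8.6667
RMSE = √(26/3) = 2.9439

2.9439


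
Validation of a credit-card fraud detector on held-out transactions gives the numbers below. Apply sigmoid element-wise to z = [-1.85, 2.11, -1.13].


σ(-1.85) = 1/(1+e^1.85) = 0.1359
σ(2.11) = 1/(1+e^-2.11) = 0.8919
σ(-1.13) = 1/(1+e^1.13) = 0.2442
result = [0.1359, 0.8919, 0.2442]

[0.1359, 0.8919, 0.2442]


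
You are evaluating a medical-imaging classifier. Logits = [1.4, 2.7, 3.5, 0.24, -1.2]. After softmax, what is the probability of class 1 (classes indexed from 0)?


Exponentials: e^1.4=4.0552, e^2.7=14.8797, e^3.5=33.1155, e^0.24=1.2712, e^-1.2=0.3012
Sum = 53.6228
Softmax = [0.0756, 0.2775, 0.6176, 0.0237, 0.0056]
p[1] = 14.8797/53.6228 = 0.2775

0.2775


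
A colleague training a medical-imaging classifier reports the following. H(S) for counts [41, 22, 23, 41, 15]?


Probabilities: [41/142, 22/142, 23/142, 41/142, 15/142] ≈ [0.2887, 0.1549, 0.162, 0.2887, 0.1056]
H = -((41/142)·log₂(41/142) + (22/142)·log₂(22/142) + (23/142)·log₂(23/142) + (41/142)·log₂(41/142) + (15/142)·log₂(15/142))
  = 2.2197 bits

2.2197 bits


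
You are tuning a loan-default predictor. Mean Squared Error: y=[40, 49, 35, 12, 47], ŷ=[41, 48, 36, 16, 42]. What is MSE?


Squared errors: (40-41)²=1, (49-48)²=1, (35-36)²=1, (12-16)²=16, (47-42)²=25
Sum = 44
MSE = 44/5 = 44/5

44/5


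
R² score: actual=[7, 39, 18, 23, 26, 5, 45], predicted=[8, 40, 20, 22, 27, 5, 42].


ȳ = 23.2857
SS_res = Σ(y-ŷ)² = 17
SS_tot = Σ(y-ȳ)² = 1353.43
R² = 1 - SS_res/SS_tot = 1 - 0.0126 = 0.9874

0.9874


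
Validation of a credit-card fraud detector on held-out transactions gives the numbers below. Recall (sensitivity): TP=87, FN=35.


Recall = TP/(TP+FN)
= 87/(87+35)
= 87/122 = 71.31%

71.31%


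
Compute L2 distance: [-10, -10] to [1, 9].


d = √((-10-1)² + (-10-9)²)
  = √(121 + 361)
  = √482 = 21.9545

21.9545


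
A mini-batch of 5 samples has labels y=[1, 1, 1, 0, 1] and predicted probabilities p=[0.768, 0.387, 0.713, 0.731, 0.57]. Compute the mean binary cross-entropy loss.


L[0] = -ln(0.768) = 0.264
L[1] = -ln(0.387) = 0.9493
L[2] = -ln(0.713) = 0.3383
L[3] = -ln(1-0.731) = -ln(0.269) = 1.313
L[4] = -ln(0.57) = 0.5621
mean = (0.264 + 0.9493 + 0.3383 + 1.313 + 0.5621)/5 = 0.6853

0.6853


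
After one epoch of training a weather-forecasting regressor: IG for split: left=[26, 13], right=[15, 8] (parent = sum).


Parent = [41, 21], H_parent = 0.9236
H_left = 0.9183 (n=39), H_right = 0.9321 (n=23)
H_children = (39/62)·0.9183 + (23/62)·0.9321 = 0.9234
IG = 0.9236 - 0.9234 = 0.0002

0.0002


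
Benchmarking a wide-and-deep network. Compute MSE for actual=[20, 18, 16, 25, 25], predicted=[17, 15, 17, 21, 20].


Squared errors: (20-17)²=9, (18-15)²=9, (16-17)²=1, (25-21)²=16, (25-20)²=25
Sum = 60
MSE = 60/5 = 12

12


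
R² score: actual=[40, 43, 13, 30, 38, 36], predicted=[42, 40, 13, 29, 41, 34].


ȳ = 33.3333
SS_res = Σ(y-ŷ)² = 27
SS_tot = Σ(y-ȳ)² = 591.33
R² = 1 - SS_res/SS_tot = 1 - 0.0457 = 0.9543

0.9543


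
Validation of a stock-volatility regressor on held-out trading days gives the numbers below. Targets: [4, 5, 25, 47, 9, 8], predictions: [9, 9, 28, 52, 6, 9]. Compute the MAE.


Absolute errors: |4-9|=5, |5-9|=4, |25-28|=3, |47-52|=5, |9-6|=3, |8-9|=1
Sum = 21
MAE = 21/6 = 7/2

7/2


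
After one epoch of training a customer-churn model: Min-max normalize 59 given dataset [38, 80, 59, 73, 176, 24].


min=24, max=176
(59-24)/(176-24) = 35/152 = 0.2303

0.2303


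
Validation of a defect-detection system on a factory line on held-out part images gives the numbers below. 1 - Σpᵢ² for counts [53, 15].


Probabilities: [53/68, 15/68] ≈ [0.7794, 0.2206]
Σpᵢ² = (2809 + 225)/68² = 3034/4624
Gini = 1 - Σpᵢ² = 1 - 3034/4624 = 0.3439

0.3439


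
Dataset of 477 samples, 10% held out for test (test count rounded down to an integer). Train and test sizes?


Test = ⌊477·10/100⌋ = 47
Train = 477 - 47 = 430

Train: 430, Test: 47


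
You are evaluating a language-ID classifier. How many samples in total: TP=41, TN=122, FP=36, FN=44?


Total = TP + TN + FP + FN
= 41 + 122 + 36 + 44
= 243
(Predicted positive: 77, predicted negative: 166)

243


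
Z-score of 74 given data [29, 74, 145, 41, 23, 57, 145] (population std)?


μ = 73.4286, σ = 47.9341
z = (74 - 73.4286)/47.9341 = 0.0119

0.0119


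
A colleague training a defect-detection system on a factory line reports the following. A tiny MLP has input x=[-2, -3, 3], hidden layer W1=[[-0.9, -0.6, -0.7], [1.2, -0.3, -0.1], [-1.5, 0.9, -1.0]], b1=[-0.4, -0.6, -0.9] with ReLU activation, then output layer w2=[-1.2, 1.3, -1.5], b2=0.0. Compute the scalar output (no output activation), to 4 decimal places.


z1[0] = (-0.9)·(-2) + (-0.6)·(-3) + (-0.7)·(3) - 0.4 = 1.1
z1[1] = (1.2)·(-2) + (-0.3)·(-3) + (-0.1)·(3) - 0.6 = -2.4
z1[2] = (-1.5)·(-2) + (0.9)·(-3) + (-1.0)·(3) - 0.9 = -3.6
h = ReLU(z1) = [1.1, 0.0, 0.0]
output = (-1.2)·(1.1) + (1.3)·(0.0) + (-1.5)·(0.0) + 0.0 = -1.32

-1.32


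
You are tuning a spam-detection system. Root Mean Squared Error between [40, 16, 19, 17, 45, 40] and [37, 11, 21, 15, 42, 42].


MSE = 55/6 = 9.1667
RMSE = √(55/6) = 3.0277

3.0277


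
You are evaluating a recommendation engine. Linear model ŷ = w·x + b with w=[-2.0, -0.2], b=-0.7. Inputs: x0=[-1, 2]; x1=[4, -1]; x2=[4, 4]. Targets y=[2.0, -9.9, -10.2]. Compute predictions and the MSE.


ŷ0 = (-2.0)·(-1) + (-0.2)·(2) - 0.7 = 0.9
ŷ1 = (-2.0)·(4) + (-0.2)·(-1) - 0.7 = -8.5
ŷ2 = (-2.0)·(4) + (-0.2)·(4) - 0.7 = -9.5
errors² = [1.21, 1.96, 0.49]
MSE = 3.6600/3 = 1.22

1.22


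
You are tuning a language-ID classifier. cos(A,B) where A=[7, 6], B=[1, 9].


A·B = 7·1 + 6·9 = 61
‖A‖ = √85 = 9.2195, ‖B‖ = √82 = 9.0554
cos = 61/(√85·√82) = 61/√6970 = 0.7307

0.7307


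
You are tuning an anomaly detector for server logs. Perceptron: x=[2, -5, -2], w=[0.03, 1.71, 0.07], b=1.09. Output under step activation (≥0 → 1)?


z = (2)·(0.03) + (-5)·(1.71) + (-2)·(0.07) + 1.09
  = -7.54
step(z) = 0 (z<0)

0


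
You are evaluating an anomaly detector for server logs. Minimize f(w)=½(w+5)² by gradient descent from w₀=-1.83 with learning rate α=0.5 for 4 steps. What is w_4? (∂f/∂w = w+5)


step 1: grad = -1.83+5 = 3.17; w = -1.83 - 0.5·(3.17) = -3.415
step 2: grad = -3.415+5 = 1.585; w = -3.415 - 0.5·(1.585) = -4.2075
step 3: grad = -4.2075+5 = 0.7925; w = -4.2075 - 0.5·(0.7925) = -4.60375
step 4: grad = -4.60375+5 = 0.39625; w = -4.60375 - 0.5·(0.39625) = -4.801875

-4.801875


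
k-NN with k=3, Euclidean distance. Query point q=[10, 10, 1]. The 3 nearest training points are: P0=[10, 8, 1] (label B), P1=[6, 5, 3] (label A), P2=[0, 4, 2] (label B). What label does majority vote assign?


d(q,P0) = 2.0  (label B)
d(q,P1) = 6.7082  (label A)
d(q,P2) = 11.7047  (label B)
Votes: A=1, B=2
Majority → B

B


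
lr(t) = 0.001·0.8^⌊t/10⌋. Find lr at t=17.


n_drops = ⌊17/10⌋ = 1
lr = 0.001·0.8^1 = 0.001·0.8 = 0.0008

0.0008


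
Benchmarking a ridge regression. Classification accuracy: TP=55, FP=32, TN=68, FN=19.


Accuracy = (TP+TN)/(TP+TN+FP+FN)
= (55+68)/(174)
= 123/174 = 70.69%

70.69%


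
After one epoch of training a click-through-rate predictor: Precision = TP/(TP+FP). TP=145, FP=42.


Precision = TP/(TP+FP)
= 145/(145+42)
= 145/187 = 77.54%

77.54%


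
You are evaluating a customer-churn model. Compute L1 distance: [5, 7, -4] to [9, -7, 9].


d = |5-9| + |7+ 7| + |-4-9|
  = 4 + 14 + 13
  = 31

31


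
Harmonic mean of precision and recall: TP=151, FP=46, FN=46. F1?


Precision = 151/197 = 0.7665
Recall = 151/197 = 0.7665
F1 = 2·P·R/(P+R) = 2·TP/(2·TP+FP+FN) = 302/(302+46+46) = 302/394 = 0.7665

0.7665


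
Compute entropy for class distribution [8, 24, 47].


Probabilities: [8/79, 24/79, 47/79] ≈ [0.1013, 0.3038, 0.5949]
H = -((8/79)·log₂(8/79) + (24/79)·log₂(24/79) + (47/79)·log₂(47/79))
  = 1.3025 bits

1.3025 bits


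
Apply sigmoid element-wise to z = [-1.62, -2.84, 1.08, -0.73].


σ(-1.62) = 1/(1+e^1.62) = 0.1652
σ(-2.84) = 1/(1+e^2.84) = 0.0552
σ(1.08) = 1/(1+e^-1.08) = 0.7465
σ(-0.73) = 1/(1+e^0.73) = 0.3252
result = [0.1652, 0.0552, 0.7465, 0.3252]

[0.1652, 0.0552, 0.7465, 0.3252]


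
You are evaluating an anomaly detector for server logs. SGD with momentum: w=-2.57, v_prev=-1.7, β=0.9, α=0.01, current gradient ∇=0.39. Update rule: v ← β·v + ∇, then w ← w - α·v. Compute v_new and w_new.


v_new = 0.9·-1.7 + 0.39 = -1.53 + 0.39 = -1.14
w_new = -2.57 - 0.01·-1.14 = -2.57 + 0.0114 = -2.5586

v_new=-1.14, w_new=-2.5586


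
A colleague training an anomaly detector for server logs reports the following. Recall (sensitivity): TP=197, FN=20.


Recall = TP/(TP+FN)
= 197/(197+20)
= 197/217 = 90.78%

90.78%


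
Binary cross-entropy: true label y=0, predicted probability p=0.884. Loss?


BCE = -[y·ln(p) + (1-y)·ln(1-p)]
= -0 - 1·ln(1-0.884)
= -ln(0.116) = 2.1542

2.1542


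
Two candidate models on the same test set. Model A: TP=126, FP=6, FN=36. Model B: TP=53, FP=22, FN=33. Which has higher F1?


Model A: P=126/132=0.9545, R=126/162=0.7778, F1=2PR/(P+R)=2TP/(2TP+FP+FN)=252/294=0.8571
Model B: P=53/75=0.7067, R=53/86=0.6163, F1=2PR/(P+R)=2TP/(2TP+FP+FN)=106/161=0.6584
0.8571 > 0.6584 → Model A

Model A


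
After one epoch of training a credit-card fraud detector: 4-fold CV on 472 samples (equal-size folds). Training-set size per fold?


Fold size = 472/4 = 118
Training per fold = 472 - 118 = 354

354


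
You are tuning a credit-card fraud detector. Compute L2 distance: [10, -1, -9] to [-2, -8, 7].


d = √((10+ 2)² + (-1+ 8)² + (-9-7)²)
  = √(144 + 49 + 256)
  = √449 = 21.1896

21.1896


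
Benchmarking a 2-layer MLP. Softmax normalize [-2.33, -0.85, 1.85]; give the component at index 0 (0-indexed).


Exponentials: e^-2.33=0.0973, e^-0.85=0.4274, e^1.85=6.3598
Sum = 6.8845
Softmax = [0.0141, 0.0621, 0.9238]
p[0] = 0.0973/6.8845 = 0.0141

0.0141


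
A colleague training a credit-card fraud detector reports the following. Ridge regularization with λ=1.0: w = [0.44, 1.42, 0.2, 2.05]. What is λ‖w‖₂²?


‖w‖₂² = (0.44)² + (1.42)² + (0.2)² + (2.05)²
     = 0.1936 + 2.0164 + 0.04 + 4.2025
     = 6.4525
λ·‖w‖₂² = 1.0·6.4525 = 6.4525

6.4525


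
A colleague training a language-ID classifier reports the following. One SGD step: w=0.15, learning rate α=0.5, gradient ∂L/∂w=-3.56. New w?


w_new = w - α·∇
= 0.15 - 0.5·-3.56
= 0.15 + 1.78
= 1.93

1.93


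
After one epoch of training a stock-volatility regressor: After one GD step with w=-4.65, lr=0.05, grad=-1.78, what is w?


w_new = w - α·∇
= -4.65 - 0.05·-1.78
= -4.65 + 0.089
= -4.561

-4.561


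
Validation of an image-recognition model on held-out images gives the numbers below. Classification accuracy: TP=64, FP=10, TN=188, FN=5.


Accuracy = (TP+TN)/(TP+TN+FP+FN)
= (64+188)/(267)
= 252/267 = 94.38%

94.38%


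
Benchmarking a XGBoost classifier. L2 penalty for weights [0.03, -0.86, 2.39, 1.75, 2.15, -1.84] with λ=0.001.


‖w‖₂² = (0.03)² + (-0.86)² + (2.39)² + (1.75)² + (2.15)² + (-1.84)²
     = 0.0009 + 0.7396 + 5.7121 + 3.0625 + 4.6225 + 3.3856
     = 17.5232
λ·‖w‖₂² = 0.001·17.5232 = 0.017523

0.017523


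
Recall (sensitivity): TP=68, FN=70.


Recall = TP/(TP+FN)
= 68/(68+70)
= 68/138 = 49.28%

49.28%


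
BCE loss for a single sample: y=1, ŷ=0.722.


BCE = -[y·ln(p) + (1-y)·ln(1-p)]
= -1·ln(0.722) - 0
= -ln(0.722) = 0.3257

0.3257


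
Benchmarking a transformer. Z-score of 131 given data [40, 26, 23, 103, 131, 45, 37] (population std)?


μ = 57.8571, σ = 38.7977
z = (131 - 57.8571)/38.7977 = 1.8852

1.8852


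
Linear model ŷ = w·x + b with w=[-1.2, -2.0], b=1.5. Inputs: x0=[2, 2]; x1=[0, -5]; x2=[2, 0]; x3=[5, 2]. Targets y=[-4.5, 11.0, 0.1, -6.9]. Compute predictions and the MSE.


ŷ0 = (-1.2)·(2) + (-2.0)·(2) + 1.5 = -4.9
ŷ1 = (-1.2)·(0) + (-2.0)·(-5) + 1.5 = 11.5
ŷ2 = (-1.2)·(2) + (-2.0)·(0) + 1.5 = -0.9
ŷ3 = (-1.2)·(5) + (-2.0)·(2) + 1.5 = -8.5
errors² = [0.16, 0.25, 1.0, 2.56]
MSE = 3.9700/4 = 0.9925

0.9925


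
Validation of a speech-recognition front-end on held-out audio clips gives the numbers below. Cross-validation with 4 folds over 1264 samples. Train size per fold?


Fold size = 1264/4 = 316
Training per fold = 1264 - 316 = 948

948


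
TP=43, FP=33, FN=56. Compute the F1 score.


Precision = 43/76 = 0.5658
Recall = 43/99 = 0.4343
F1 = 2·P·R/(P+R) = 2·TP/(2·TP+FP+FN) = 86/(86+33+56) = 86/175 = 0.4914

0.4914


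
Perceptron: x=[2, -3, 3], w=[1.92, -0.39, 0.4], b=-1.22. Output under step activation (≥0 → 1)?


z = (2)·(1.92) + (-3)·(-0.39) + (3)·(0.4) - 1.22
  = 4.99
step(z) = 1 (z≥0)

1


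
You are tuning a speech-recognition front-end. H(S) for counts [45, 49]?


Probabilities: [45/94, 49/94] ≈ [0.4787, 0.5213]
H = -((45/94)·log₂(45/94) + (49/94)·log₂(49/94))
  = 0.9987 bits

0.9987 bits


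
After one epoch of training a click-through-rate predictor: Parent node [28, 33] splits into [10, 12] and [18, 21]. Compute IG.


Parent = [28, 33], H_parent = 0.9951
H_left = 0.994 (n=22), H_right = 0.9957 (n=39)
H_children = (22/61)·0.994 + (39/61)·0.9957 = 0.9951
IG = 0.9951 - 0.9951 = 0.0

0.0


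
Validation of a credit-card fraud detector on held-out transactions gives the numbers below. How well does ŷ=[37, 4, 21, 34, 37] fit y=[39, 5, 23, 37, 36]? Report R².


ȳ = 28
SS_res = Σ(y-ŷ)² = 19
SS_tot = Σ(y-ȳ)² = 820
R² = 1 - SS_res/SS_tot = 1 - 0.0232 = 0.9768

0.9768


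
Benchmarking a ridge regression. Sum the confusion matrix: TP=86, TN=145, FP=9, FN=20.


Total = TP + TN + FP + FN
= 86 + 145 + 9 + 20
= 260
(Predicted positive: 95, predicted negative: 165)

260


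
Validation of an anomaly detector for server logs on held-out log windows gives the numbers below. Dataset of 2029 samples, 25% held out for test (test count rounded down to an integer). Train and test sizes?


Test = ⌊2029·25/100⌋ = 507
Train = 2029 - 507 = 1522

Train: 1522, Test: 507


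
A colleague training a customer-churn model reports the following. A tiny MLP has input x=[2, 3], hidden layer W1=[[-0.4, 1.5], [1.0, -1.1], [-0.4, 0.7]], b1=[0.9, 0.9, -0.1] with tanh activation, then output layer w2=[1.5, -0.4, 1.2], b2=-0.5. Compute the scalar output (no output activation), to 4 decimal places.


z1[0] = (-0.4)·(2) + (1.5)·(3) + 0.9 = 4.6
z1[1] = (1.0)·(2) + (-1.1)·(3) + 0.9 = -0.4
z1[2] = (-0.4)·(2) + (0.7)·(3) - 0.1 = 1.2
h = tanh(z1) = [0.9998, -0.3799, 0.8337]
output = (1.5)·(0.9998) + (-0.4)·(-0.3799) + (1.2)·(0.8337) - 0.5 = 2.1521

2.1521


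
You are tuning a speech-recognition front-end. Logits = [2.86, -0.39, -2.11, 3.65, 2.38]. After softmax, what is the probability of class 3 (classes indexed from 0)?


Exponentials: e^2.86=17.4615, e^-0.39=0.6771, e^-2.11=0.1212, e^3.65=38.4747, e^2.38=10.8049
Sum = 67.5394
Softmax = [0.2585, 0.01, 0.0018, 0.5697, 0.16]
p[3] = 38.4747/67.5394 = 0.5697

0.5697


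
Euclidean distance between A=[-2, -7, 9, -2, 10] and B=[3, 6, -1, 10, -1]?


d = √((-2-3)² + (-7-6)² + (9+ 1)² + (-2-10)² + (10+ 1)²)
  = √(25 + 169 + 100 + 144 + 121)
  = √559 = 23.6432

23.6432


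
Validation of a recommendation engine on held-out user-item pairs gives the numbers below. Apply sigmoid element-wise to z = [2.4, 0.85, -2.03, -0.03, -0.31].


σ(2.4) = 1/(1+e^-2.4) = 0.9168
σ(0.85) = 1/(1+e^-0.85) = 0.7006
σ(-2.03) = 1/(1+e^2.03) = 0.1161
σ(-0.03) = 1/(1+e^0.03) = 0.4925
σ(-0.31) = 1/(1+e^0.31) = 0.4231
result = [0.9168, 0.7006, 0.1161, 0.4925, 0.4231]

[0.9168, 0.7006, 0.1161, 0.4925, 0.4231]


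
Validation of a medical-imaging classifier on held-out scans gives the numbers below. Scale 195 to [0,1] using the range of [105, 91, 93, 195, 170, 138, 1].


min=1, max=195
(195-1)/(195-1) = 194/194 = 1.0

1.0


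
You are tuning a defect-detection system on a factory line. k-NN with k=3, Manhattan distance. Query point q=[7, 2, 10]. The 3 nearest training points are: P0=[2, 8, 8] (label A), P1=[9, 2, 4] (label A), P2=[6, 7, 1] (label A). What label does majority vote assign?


d(q,P0) = 13  (label A)
d(q,P1) = 8  (label A)
d(q,P2) = 15  (label A)
Votes: A=3, B=0
Majority → A

A


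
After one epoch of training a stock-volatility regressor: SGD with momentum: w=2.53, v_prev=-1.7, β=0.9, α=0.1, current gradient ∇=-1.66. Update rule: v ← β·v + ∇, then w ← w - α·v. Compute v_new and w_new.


v_new = 0.9·-1.7 - 1.66 = -1.53 - 1.66 = -3.19
w_new = 2.53 - 0.1·-3.19 = 2.53 + 0.319 = 2.849

v_new=-3.19, w_new=2.849


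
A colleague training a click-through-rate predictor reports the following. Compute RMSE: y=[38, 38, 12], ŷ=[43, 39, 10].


MSE = 30/3 = 10
RMSE = √(30/3) = 3.1623

3.1623


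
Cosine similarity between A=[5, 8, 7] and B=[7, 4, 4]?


A·B = 5·7 + 8·4 + 7·4 = 95
‖A‖ = √138 = 11.7473, ‖B‖ = √81 = 9
cos = 95/(√138·√81) = 95/√11178 = 0.8985

0.8985


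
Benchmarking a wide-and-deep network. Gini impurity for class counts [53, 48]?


Probabilities: [53/101, 48/101] ≈ [0.5248, 0.4752]
Σpᵢ² = (2809 + 2304)/101² = 5113/10201
Gini = 1 - Σpᵢ² = 1 - 5113/10201 = 0.4988

0.4988


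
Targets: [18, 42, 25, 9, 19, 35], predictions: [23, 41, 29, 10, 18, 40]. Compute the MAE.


Absolute errors: |18-23|=5, |42-41|=1, |25-29|=4, |9-10|=1, |19-18|=1, |35-40|=5
Sum = 17
MAE = 17/6 = 17/6

17/6


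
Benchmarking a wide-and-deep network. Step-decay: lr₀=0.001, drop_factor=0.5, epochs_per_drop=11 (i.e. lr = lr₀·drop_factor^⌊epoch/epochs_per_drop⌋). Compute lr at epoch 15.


n_drops = ⌊15/11⌋ = 1
lr = 0.001·0.5^1 = 0.001·0.5 = 0.0005

0.0005


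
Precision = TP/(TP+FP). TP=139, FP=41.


Precision = TP/(TP+FP)
= 139/(139+41)
= 139/180 = 77.22%

77.22%


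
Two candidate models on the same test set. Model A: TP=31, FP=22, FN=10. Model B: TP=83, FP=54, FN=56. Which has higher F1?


Model A: P=31/53=0.5849, R=31/41=0.7561, F1=2PR/(P+R)=2TP/(2TP+FP+FN)=62/94=0.6596
Model B: P=83/137=0.6058, R=83/139=0.5971, F1=2PR/(P+R)=2TP/(2TP+FP+FN)=166/276=0.6014
0.6596 > 0.6014 → Model A

Model A


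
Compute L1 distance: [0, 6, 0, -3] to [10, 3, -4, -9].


d = |0-10| + |6-3| + |0+ 4| + |-3+ 9|
  = 10 + 3 + 4 + 6
  = 23

23


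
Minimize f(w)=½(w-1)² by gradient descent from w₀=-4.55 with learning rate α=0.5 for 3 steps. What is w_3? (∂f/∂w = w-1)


step 1: grad = -4.55-1 = -5.55; w = -4.55 - 0.5·(-5.55) = -1.775
step 2: grad = -1.775-1 = -2.775; w = -1.775 - 0.5·(-2.775) = -0.3875
step 3: grad = -0.3875-1 = -1.3875; w = -0.3875 - 0.5·(-1.3875) = 0.30625

0.30625


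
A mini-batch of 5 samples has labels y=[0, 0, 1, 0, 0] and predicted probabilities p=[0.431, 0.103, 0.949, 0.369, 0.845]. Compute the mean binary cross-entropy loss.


L[0] = -ln(1-0.431) = -ln(0.569) = 0.5639
L[1] = -ln(1-0.103) = -ln(0.897) = 0.1087
L[2] = -ln(0.949) = 0.0523
L[3] = -ln(1-0.369) = -ln(0.631) = 0.4604
L[4] = -ln(1-0.845) = -ln(0.155) = 1.8643
mean = (0.5639 + 0.1087 + 0.0523 + 0.4604 + 1.8643)/5 = 0.6099

0.6099


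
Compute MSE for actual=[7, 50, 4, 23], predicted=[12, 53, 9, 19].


Squared errors: (7-12)²=25, (50-53)²=9, (4-9)²=25, (23-19)²=16
Sum = 75
MSE = 75/4 = 75/4

75/4


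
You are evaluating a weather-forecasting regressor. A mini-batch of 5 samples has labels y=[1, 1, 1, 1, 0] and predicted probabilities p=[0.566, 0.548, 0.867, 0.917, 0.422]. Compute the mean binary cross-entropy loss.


L[0] = -ln(0.566) = 0.5692
L[1] = -ln(0.548) = 0.6015
L[2] = -ln(0.867) = 0.1427
L[3] = -ln(0.917) = 0.0866
L[4] = -ln(1-0.422) = -ln(0.578) = 0.5482
mean = (0.5692 + 0.6015 + 0.1427 + 0.0866 + 0.5482)/5 = 0.3896

0.3896


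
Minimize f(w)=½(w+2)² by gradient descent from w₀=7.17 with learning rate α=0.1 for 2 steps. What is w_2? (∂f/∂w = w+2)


step 1: grad = 7.17+2 = 9.17; w = 7.17 - 0.1·(9.17) = 6.253
step 2: grad = 6.253+2 = 8.253; w = 6.253 - 0.1·(8.253) = 5.4277

5.4277


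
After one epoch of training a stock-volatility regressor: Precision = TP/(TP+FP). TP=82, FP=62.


Precision = TP/(TP+FP)
= 82/(82+62)
= 82/144 = 56.94%

56.94%


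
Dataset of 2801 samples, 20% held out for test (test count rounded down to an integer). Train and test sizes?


Test = ⌊2801·20/100⌋ = 560
Train = 2801 - 560 = 2241

Train: 2241, Test: 560


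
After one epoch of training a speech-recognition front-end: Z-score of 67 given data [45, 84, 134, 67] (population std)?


μ = 82.5, σ = 32.791
z = (67 - 82.5)/32.791 = -0.4727

-0.4727


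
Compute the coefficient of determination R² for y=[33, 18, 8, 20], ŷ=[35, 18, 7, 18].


ȳ = 19.75
SS_res = Σ(y-ŷ)² = 9
SS_tot = Σ(y-ȳ)² = 316.75
R² = 1 - SS_res/SS_tot = 1 - 0.0284 = 0.9716

0.9716


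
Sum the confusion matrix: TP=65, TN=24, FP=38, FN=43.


Total = TP + TN + FP + FN
= 65 + 24 + 38 + 43
= 170
(Predicted positive: 103, predicted negative: 67)

170


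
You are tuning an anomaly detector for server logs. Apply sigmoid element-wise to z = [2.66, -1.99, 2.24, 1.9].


σ(2.66) = 1/(1+e^-2.66) = 0.9346
σ(-1.99) = 1/(1+e^1.99) = 0.1203
σ(2.24) = 1/(1+e^-2.24) = 0.9038
σ(1.9) = 1/(1+e^-1.9) = 0.8699
result = [0.9346, 0.1203, 0.9038, 0.8699]

[0.9346, 0.1203, 0.9038, 0.8699]


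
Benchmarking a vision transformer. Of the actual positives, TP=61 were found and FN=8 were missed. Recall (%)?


Recall = TP/(TP+FN)
= 61/(61+8)
= 61/69 = 88.41%

88.41%


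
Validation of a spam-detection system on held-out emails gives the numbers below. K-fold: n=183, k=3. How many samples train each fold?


Fold size = 183/3 = 61
Training per fold = 183 - 61 = 122

122


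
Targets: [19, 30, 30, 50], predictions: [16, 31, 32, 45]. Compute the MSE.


Squared errors: (19-16)²=9, (30-31)²=1, (30-32)²=4, (50-45)²=25
Sum = 39
MSE = 39/4 = 39/4

39/4


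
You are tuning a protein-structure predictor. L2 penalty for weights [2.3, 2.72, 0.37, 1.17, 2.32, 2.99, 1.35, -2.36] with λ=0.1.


‖w‖₂² = (2.3)² + (2.72)² + (0.37)² + (1.17)² + (2.32)² + (2.99)² + (1.35)² + (-2.36)²
     = 5.29 + 7.3984 + 0.1369 + 1.3689 + 5.3824 + 8.9401 + 1.8225 + 5.5696
     = 35.9088
λ·‖w‖₂² = 0.1·35.9088 = 3.59088

3.59088


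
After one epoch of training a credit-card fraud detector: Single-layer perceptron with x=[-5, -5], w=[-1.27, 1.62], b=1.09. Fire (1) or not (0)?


z = (-5)·(-1.27) + (-5)·(1.62) + 1.09
  = -0.66
step(z) = 0 (z<0)

0


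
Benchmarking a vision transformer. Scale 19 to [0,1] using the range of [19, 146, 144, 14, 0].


min=0, max=146
(19-0)/(146-0) = 19/146 = 0.1301

0.1301


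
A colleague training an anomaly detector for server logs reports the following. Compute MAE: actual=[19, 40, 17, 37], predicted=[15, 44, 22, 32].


Absolute errors: |19-15|=4, |40-44|=4, |17-22|=5, |37-32|=5
Sum = 18
MAE = 18/4 = 9/2

9/2


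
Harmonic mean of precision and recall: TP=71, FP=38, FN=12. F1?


Precision = 71/109 = 0.6514
Recall = 71/83 = 0.8554
F1 = 2·P·R/(P+R) = 2·TP/(2·TP+FP+FN) = 142/(142+38+12) = 142/192 = 0.7396

0.7396


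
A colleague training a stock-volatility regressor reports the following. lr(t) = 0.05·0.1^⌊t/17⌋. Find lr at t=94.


n_drops = ⌊94/17⌋ = 5
lr = 0.05·0.1^5 = 0.05·0.00001 = 0.0000005

0.0000005


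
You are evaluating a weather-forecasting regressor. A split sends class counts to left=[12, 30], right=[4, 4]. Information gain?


Parent = [16, 34], H_parent = 0.9044
H_left = 0.8631 (n=42), H_right = 1 (n=8)
H_children = (42/50)·0.8631 + (8/50)·1 = 0.885
IG = 0.9044 - 0.885 = 0.0194

0.0194


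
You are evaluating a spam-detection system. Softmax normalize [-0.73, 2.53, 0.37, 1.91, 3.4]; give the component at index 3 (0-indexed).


Exponentials: e^-0.73=0.4819, e^2.53=12.5535, e^0.37=1.4477, e^1.91=6.7531, e^3.4=29.9641
Sum = 51.2003
Softmax = [0.0094, 0.2452, 0.0283, 0.1319, 0.5852]
p[3] = 6.7531/51.2003 = 0.1319

0.1319


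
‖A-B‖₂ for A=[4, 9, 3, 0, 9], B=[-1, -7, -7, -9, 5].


d = √((4+ 1)² + (9+ 7)² + (3+ 7)² + (0+ 9)² + (9-5)²)
  = √(25 + 256 + 100 + 81 + 16)
  = √478 = 21.8632

21.8632


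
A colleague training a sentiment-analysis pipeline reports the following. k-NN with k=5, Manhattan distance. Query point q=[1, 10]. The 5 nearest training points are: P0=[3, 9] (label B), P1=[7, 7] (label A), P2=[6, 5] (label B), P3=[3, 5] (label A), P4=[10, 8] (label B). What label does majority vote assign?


d(q,P0) = 3  (label B)
d(q,P1) = 9  (label A)
d(q,P2) = 10  (label B)
d(q,P3) = 7  (label A)
d(q,P4) = 11  (label B)
Votes: A=2, B=3
Majority → B

B


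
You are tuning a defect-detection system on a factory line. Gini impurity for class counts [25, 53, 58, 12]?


Probabilities: [25/148, 53/148, 58/148, 12/148] ≈ [0.1689, 0.3581, 0.3919, 0.0811]
Σpᵢ² = (625 + 2809 + 3364 + 144)/148² = 6942/21904
Gini = 1 - Σpᵢ² = 1 - 6942/21904 = 0.6831

0.6831


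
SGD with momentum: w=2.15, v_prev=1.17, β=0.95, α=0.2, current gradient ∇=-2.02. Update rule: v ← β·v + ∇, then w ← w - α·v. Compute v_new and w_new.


v_new = 0.95·1.17 - 2.02 = 1.1115 - 2.02 = -0.9085
w_new = 2.15 - 0.2·-0.9085 = 2.15 + 0.1817 = 2.3317

v_new=-0.9085, w_new=2.3317


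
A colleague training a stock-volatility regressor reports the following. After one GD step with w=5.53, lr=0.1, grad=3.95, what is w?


w_new = w - α·∇
= 5.53 - 0.1·3.95
= 5.53 - 0.395
= 5.135

5.135


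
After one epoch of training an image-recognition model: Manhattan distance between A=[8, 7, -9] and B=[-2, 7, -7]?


d = |8+ 2| + |7-7| + |-9+ 7|
  = 10 + 0 + 2
  = 12

12


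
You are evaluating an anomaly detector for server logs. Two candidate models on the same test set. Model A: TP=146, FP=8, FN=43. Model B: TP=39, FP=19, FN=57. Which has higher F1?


Model A: P=146/154=0.9481, R=146/189=0.7725, F1=2PR/(P+R)=2TP/(2TP+FP+FN)=292/343=0.8513
Model B: P=39/58=0.6724, R=39/96=0.4062, F1=2PR/(P+R)=2TP/(2TP+FP+FN)=78/154=0.5065
0.8513 > 0.5065 → Model A

Model A


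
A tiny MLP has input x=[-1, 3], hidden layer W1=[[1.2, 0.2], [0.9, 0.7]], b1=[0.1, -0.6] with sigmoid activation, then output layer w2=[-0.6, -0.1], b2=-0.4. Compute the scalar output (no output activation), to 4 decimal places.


z1[0] = (1.2)·(-1) + (0.2)·(3) + 0.1 = -0.5
z1[1] = (0.9)·(-1) + (0.7)·(3) - 0.6 = 0.6
h = sigmoid(z1) = [0.3775, 0.6457]
output = (-0.6)·(0.3775) + (-0.1)·(0.6457) - 0.4 = -0.6911

-0.6911


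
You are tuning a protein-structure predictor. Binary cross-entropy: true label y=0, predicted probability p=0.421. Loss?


BCE = -[y·ln(p) + (1-y)·ln(1-p)]
= -0 - 1·ln(1-0.421)
= -ln(0.579) = 0.5465

0.5465


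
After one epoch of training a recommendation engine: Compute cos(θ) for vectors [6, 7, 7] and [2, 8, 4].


A·B = 6·2 + 7·8 + 7·4 = 96
‖A‖ = √134 = 11.5758, ‖B‖ = √84 = 9.1652
cos = 96/(√134·√84) = 96/√11256 = 0.9049

0.9049


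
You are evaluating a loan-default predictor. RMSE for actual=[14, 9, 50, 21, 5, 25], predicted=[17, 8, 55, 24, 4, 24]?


MSE = 46/6 = 7.6667
RMSE = √(46/6) = 2.7689

2.7689


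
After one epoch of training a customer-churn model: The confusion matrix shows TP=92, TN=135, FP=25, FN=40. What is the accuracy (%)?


Accuracy = (TP+TN)/(TP+TN+FP+FN)
= (92+135)/(292)
= 227/292 = 77.74%

77.74%


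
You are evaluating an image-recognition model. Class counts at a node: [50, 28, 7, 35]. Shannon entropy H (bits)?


Probabilities: [50/120, 28/120, 7/120, 35/120] ≈ [0.4167, 0.2333, 0.0583, 0.2917]
H = -((50/120)·log₂(50/120) + (28/120)·log₂(28/120) + (7/120)·log₂(7/120) + (35/120)·log₂(35/120))
  = 1.7738 bits

1.7738 bits


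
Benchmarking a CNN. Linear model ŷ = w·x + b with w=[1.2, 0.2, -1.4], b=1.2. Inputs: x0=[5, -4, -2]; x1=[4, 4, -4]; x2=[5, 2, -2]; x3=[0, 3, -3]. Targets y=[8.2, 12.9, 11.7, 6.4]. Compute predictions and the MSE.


ŷ0 = (1.2)·(5) + (0.2)·(-4) + (-1.4)·(-2) + 1.2 = 9.2
ŷ1 = (1.2)·(4) + (0.2)·(4) + (-1.4)·(-4) + 1.2 = 12.4
ŷ2 = (1.2)·(5) + (0.2)·(2) + (-1.4)·(-2) + 1.2 = 10.4
ŷ3 = (1.2)·(0) + (0.2)·(3) + (-1.4)·(-3) + 1.2 = 6.0
errors² = [1.0, 0.25, 1.69, 0.16]
MSE = 3.1000/4 = 0.775

0.775


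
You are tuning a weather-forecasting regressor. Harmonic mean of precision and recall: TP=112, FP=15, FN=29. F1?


Precision = 112/127 = 0.8819
Recall = 112/141 = 0.7943
F1 = 2·P·R/(P+R) = 2·TP/(2·TP+FP+FN) = 224/(224+15+29) = 224/268 = 0.8358

0.8358


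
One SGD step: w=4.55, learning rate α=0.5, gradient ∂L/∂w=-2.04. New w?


w_new = w - α·∇
= 4.55 - 0.5·-2.04
= 4.55 + 1.02
= 5.57

5.57


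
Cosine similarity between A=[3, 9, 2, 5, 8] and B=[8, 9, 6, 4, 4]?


A·B = 3·8 + 9·9 + 2·6 + 5·4 + 8·4 = 169
‖A‖ = √183 = 13.5277, ‖B‖ = √213 = 14.5945
cos = 169/(√183·√213) = 169/√38979 = 0.856

0.856


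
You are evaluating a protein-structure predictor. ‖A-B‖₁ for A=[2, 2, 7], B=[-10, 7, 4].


d = |2+ 10| + |2-7| + |7-4|
  = 12 + 5 + 3
  = 20

20


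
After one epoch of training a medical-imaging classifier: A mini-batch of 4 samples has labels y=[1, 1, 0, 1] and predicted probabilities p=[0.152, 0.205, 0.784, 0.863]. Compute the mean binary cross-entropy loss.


L[0] = -ln(0.152) = 1.8839
L[1] = -ln(0.205) = 1.5847
L[2] = -ln(1-0.784) = -ln(0.216) = 1.5325
L[3] = -ln(0.863) = 0.1473
mean = (1.8839 + 1.5847 + 1.5325 + 0.1473)/4 = 1.2871

1.2871


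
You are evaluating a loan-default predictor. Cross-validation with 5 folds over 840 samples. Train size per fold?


Fold size = 840/5 = 168
Training per fold = 840 - 168 = 672

672


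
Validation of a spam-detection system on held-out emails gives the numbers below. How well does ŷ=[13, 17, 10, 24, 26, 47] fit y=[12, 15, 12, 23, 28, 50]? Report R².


ȳ = 23.3333
SS_res = Σ(y-ŷ)² = 23
SS_tot = Σ(y-ȳ)² = 1059.33
R² = 1 - SS_res/SS_tot = 1 - 0.0217 = 0.9783

0.9783


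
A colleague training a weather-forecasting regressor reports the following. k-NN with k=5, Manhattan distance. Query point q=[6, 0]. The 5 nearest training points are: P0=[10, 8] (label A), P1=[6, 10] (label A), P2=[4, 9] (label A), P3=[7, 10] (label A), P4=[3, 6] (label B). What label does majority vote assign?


d(q,P0) = 12  (label A)
d(q,P1) = 10  (label A)
d(q,P2) = 11  (label A)
d(q,P3) = 11  (label A)
d(q,P4) = 9  (label B)
Votes: A=4, B=1
Majority → A

A


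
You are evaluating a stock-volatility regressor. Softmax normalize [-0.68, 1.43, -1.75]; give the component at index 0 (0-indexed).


Exponentials: e^-0.68=0.5066, e^1.43=4.1787, e^-1.75=0.1738
Sum = 4.8591
Softmax = [0.1043, 0.86, 0.0358]
p[0] = 0.5066/4.8591 = 0.1043

0.1043


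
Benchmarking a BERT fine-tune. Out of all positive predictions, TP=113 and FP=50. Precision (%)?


Precision = TP/(TP+FP)
= 113/(113+50)
= 113/163 = 69.33%

69.33%


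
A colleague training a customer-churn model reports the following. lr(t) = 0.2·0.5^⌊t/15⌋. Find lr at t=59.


n_drops = ⌊59/15⌋ = 3
lr = 0.2·0.5^3 = 0.2·0.125 = 0.025

0.025


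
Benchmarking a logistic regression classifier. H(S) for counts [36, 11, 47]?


Probabilities: [36/94, 11/94, 47/94] ≈ [0.383, 0.117, 0.5]
H = -((36/94)·log₂(36/94) + (11/94)·log₂(11/94) + (47/94)·log₂(47/94))
  = 1.3925 bits

1.3925 bits


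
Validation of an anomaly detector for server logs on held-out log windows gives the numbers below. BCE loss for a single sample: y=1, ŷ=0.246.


BCE = -[y·ln(p) + (1-y)·ln(1-p)]
= -1·ln(0.246) - 0
= -ln(0.246) = 1.4024

1.4024
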